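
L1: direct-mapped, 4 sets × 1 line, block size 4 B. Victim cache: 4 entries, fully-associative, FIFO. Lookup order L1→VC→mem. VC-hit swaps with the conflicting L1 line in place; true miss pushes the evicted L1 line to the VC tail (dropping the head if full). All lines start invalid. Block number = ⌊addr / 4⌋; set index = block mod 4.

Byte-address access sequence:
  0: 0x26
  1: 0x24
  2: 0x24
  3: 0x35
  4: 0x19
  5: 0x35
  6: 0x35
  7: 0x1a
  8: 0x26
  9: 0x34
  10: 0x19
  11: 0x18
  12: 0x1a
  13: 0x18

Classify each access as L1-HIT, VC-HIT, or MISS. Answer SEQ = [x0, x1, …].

  [0] addr=0x26 blk=9 s=1: MISS | VC []
  [1] addr=0x24 blk=9 s=1: L1-HIT | VC []
  [2] addr=0x24 blk=9 s=1: L1-HIT | VC []
  [3] addr=0x35 blk=13 s=1: MISS | VC [9]
  [4] addr=0x19 blk=6 s=2: MISS | VC [9]
  [5] addr=0x35 blk=13 s=1: L1-HIT | VC [9]
  [6] addr=0x35 blk=13 s=1: L1-HIT | VC [9]
  [7] addr=0x1a blk=6 s=2: L1-HIT | VC [9]
  [8] addr=0x26 blk=9 s=1: VC-HIT | VC [13]
  [9] addr=0x34 blk=13 s=1: VC-HIT | VC [9]
  [10] addr=0x19 blk=6 s=2: L1-HIT | VC [9]
  [11] addr=0x18 blk=6 s=2: L1-HIT | VC [9]
  [12] addr=0x1a blk=6 s=2: L1-HIT | VC [9]
  [13] addr=0x18 blk=6 s=2: L1-HIT | VC [9]

SEQ = [MISS, L1-HIT, L1-HIT, MISS, MISS, L1-HIT, L1-HIT, L1-HIT, VC-HIT, VC-HIT, L1-HIT, L1-HIT, L1-HIT, L1-HIT]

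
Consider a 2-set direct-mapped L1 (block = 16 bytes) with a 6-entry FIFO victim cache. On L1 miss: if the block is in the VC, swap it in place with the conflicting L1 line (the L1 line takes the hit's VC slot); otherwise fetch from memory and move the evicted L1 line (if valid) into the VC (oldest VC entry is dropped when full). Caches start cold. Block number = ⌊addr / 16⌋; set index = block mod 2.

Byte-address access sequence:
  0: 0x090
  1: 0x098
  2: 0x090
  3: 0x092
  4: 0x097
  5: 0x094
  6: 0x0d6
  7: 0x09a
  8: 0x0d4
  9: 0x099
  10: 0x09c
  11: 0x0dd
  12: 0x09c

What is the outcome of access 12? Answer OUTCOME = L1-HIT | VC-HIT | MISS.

OUTCOME = VC-HIT

0: 0x90 (blk 9, set 1) → MISS  vc=[]
1: 0x98 (blk 9, set 1) → L1-HIT  vc=[]
2: 0x90 (blk 9, set 1) → L1-HIT  vc=[]
3: 0x92 (blk 9, set 1) → L1-HIT  vc=[]
4: 0x97 (blk 9, set 1) → L1-HIT  vc=[]
5: 0x94 (blk 9, set 1) → L1-HIT  vc=[]
6: 0xd6 (blk 13, set 1) → MISS  vc=[9]
7: 0x9a (blk 9, set 1) → VC-HIT  vc=[13]
8: 0xd4 (blk 13, set 1) → VC-HIT  vc=[9]
9: 0x99 (blk 9, set 1) → VC-HIT  vc=[13]
10: 0x9c (blk 9, set 1) → L1-HIT  vc=[13]
11: 0xdd (blk 13, set 1) → VC-HIT  vc=[9]
12: 0x9c (blk 9, set 1) → VC-HIT  vc=[13]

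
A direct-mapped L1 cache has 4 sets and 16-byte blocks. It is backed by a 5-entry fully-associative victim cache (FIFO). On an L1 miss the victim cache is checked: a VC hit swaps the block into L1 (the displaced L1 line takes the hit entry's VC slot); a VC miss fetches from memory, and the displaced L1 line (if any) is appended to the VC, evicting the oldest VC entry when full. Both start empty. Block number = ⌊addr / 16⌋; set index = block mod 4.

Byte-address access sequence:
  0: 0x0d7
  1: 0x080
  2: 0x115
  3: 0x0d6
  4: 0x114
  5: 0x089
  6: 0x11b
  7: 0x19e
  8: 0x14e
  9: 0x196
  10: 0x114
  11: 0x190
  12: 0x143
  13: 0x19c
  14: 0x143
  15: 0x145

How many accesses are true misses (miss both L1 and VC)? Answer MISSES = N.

#0 0xd7→b13/s1 MISS; vc=[]
#1 0x80→b8/s0 MISS; vc=[]
#2 0x115→b17/s1 MISS; vc=[13]
#3 0xd6→b13/s1 VC-HIT; vc=[17]
#4 0x114→b17/s1 VC-HIT; vc=[13]
#5 0x89→b8/s0 L1-HIT; vc=[13]
#6 0x11b→b17/s1 L1-HIT; vc=[13]
#7 0x19e→b25/s1 MISS; vc=[13,17]
#8 0x14e→b20/s0 MISS; vc=[13,17,8]
#9 0x196→b25/s1 L1-HIT; vc=[13,17,8]
#10 0x114→b17/s1 VC-HIT; vc=[13,25,8]
#11 0x190→b25/s1 VC-HIT; vc=[13,17,8]
#12 0x143→b20/s0 L1-HIT; vc=[13,17,8]
#13 0x19c→b25/s1 L1-HIT; vc=[13,17,8]
#14 0x143→b20/s0 L1-HIT; vc=[13,17,8]
#15 0x145→b20/s0 L1-HIT; vc=[13,17,8]

MISSES = 5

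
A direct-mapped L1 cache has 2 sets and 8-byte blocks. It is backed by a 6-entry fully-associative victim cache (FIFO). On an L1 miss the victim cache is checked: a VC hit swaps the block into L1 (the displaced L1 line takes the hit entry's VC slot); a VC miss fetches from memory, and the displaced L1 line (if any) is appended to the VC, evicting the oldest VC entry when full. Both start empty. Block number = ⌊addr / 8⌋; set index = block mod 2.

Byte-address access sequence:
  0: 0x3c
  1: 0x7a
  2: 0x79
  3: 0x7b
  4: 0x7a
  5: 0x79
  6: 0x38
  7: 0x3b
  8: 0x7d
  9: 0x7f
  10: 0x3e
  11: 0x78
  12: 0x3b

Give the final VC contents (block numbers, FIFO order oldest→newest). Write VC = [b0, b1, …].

#0 0x3c→b7/s1 MISS; vc=[]
#1 0x7a→b15/s1 MISS; vc=[7]
#2 0x79→b15/s1 L1-HIT; vc=[7]
#3 0x7b→b15/s1 L1-HIT; vc=[7]
#4 0x7a→b15/s1 L1-HIT; vc=[7]
#5 0x79→b15/s1 L1-HIT; vc=[7]
#6 0x38→b7/s1 VC-HIT; vc=[15]
#7 0x3b→b7/s1 L1-HIT; vc=[15]
#8 0x7d→b15/s1 VC-HIT; vc=[7]
#9 0x7f→b15/s1 L1-HIT; vc=[7]
#10 0x3e→b7/s1 VC-HIT; vc=[15]
#11 0x78→b15/s1 VC-HIT; vc=[7]
#12 0x3b→b7/s1 VC-HIT; vc=[15]

VC = [15]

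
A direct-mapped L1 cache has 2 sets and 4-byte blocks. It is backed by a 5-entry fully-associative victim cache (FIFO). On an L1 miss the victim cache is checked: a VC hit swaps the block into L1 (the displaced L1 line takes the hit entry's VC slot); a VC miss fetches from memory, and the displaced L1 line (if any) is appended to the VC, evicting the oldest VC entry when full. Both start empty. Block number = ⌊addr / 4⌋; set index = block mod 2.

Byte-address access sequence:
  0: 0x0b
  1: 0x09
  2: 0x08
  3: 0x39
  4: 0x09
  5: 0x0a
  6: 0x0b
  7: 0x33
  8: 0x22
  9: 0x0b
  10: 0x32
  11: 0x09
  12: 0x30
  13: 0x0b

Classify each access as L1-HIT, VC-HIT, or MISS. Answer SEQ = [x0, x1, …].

SEQ = [MISS, L1-HIT, L1-HIT, MISS, VC-HIT, L1-HIT, L1-HIT, MISS, MISS, VC-HIT, VC-HIT, VC-HIT, VC-HIT, VC-HIT]

#0 0xb→b2/s0 MISS; vc=[]
#1 0x9→b2/s0 L1-HIT; vc=[]
#2 0x8→b2/s0 L1-HIT; vc=[]
#3 0x39→b14/s0 MISS; vc=[2]
#4 0x9→b2/s0 VC-HIT; vc=[14]
#5 0xa→b2/s0 L1-HIT; vc=[14]
#6 0xb→b2/s0 L1-HIT; vc=[14]
#7 0x33→b12/s0 MISS; vc=[14,2]
#8 0x22→b8/s0 MISS; vc=[14,2,12]
#9 0xb→b2/s0 VC-HIT; vc=[14,8,12]
#10 0x32→b12/s0 VC-HIT; vc=[14,8,2]
#11 0x9→b2/s0 VC-HIT; vc=[14,8,12]
#12 0x30→b12/s0 VC-HIT; vc=[14,8,2]
#13 0xb→b2/s0 VC-HIT; vc=[14,8,12]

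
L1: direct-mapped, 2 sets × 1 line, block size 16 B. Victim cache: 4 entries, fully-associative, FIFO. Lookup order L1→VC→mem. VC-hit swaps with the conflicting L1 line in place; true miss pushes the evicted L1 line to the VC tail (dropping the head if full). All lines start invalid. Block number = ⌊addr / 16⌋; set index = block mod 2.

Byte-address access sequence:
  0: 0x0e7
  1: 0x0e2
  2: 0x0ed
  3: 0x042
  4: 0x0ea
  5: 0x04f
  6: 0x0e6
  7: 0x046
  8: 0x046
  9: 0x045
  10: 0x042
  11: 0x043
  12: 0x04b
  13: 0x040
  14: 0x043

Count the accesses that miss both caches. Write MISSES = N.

MISSES = 2

#0 0xe7→b14/s0 MISS; vc=[]
#1 0xe2→b14/s0 L1-HIT; vc=[]
#2 0xed→b14/s0 L1-HIT; vc=[]
#3 0x42→b4/s0 MISS; vc=[14]
#4 0xea→b14/s0 VC-HIT; vc=[4]
#5 0x4f→b4/s0 VC-HIT; vc=[14]
#6 0xe6→b14/s0 VC-HIT; vc=[4]
#7 0x46→b4/s0 VC-HIT; vc=[14]
#8 0x46→b4/s0 L1-HIT; vc=[14]
#9 0x45→b4/s0 L1-HIT; vc=[14]
#10 0x42→b4/s0 L1-HIT; vc=[14]
#11 0x43→b4/s0 L1-HIT; vc=[14]
#12 0x4b→b4/s0 L1-HIT; vc=[14]
#13 0x40→b4/s0 L1-HIT; vc=[14]
#14 0x43→b4/s0 L1-HIT; vc=[14]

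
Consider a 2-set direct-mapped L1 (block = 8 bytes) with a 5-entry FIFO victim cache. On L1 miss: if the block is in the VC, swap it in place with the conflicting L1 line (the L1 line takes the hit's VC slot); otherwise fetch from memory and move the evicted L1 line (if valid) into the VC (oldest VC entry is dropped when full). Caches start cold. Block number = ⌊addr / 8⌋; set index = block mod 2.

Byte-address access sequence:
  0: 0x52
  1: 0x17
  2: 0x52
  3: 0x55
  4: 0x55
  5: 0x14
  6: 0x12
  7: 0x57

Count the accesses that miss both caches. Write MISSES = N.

MISSES = 2

0: 0x52 (blk 10, set 0) → MISS  vc=[]
1: 0x17 (blk 2, set 0) → MISS  vc=[10]
2: 0x52 (blk 10, set 0) → VC-HIT  vc=[2]
3: 0x55 (blk 10, set 0) → L1-HIT  vc=[2]
4: 0x55 (blk 10, set 0) → L1-HIT  vc=[2]
5: 0x14 (blk 2, set 0) → VC-HIT  vc=[10]
6: 0x12 (blk 2, set 0) → L1-HIT  vc=[10]
7: 0x57 (blk 10, set 0) → VC-HIT  vc=[2]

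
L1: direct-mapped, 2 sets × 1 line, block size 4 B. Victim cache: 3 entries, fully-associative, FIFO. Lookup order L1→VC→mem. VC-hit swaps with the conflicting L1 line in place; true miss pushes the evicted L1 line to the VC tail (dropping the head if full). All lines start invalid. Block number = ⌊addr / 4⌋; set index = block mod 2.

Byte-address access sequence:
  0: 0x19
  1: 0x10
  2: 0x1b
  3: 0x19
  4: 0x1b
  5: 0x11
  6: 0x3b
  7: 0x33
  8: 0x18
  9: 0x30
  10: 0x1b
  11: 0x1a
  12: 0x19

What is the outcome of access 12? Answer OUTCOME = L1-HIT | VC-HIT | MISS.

OUTCOME = L1-HIT

  [0] addr=0x19 blk=6 s=0: MISS | VC []
  [1] addr=0x10 blk=4 s=0: MISS | VC [6]
  [2] addr=0x1b blk=6 s=0: VC-HIT | VC [4]
  [3] addr=0x19 blk=6 s=0: L1-HIT | VC [4]
  [4] addr=0x1b blk=6 s=0: L1-HIT | VC [4]
  [5] addr=0x11 blk=4 s=0: VC-HIT | VC [6]
  [6] addr=0x3b blk=14 s=0: MISS | VC [6, 4]
  [7] addr=0x33 blk=12 s=0: MISS | VC [6, 4, 14]
  [8] addr=0x18 blk=6 s=0: VC-HIT | VC [12, 4, 14]
  [9] addr=0x30 blk=12 s=0: VC-HIT | VC [6, 4, 14]
  [10] addr=0x1b blk=6 s=0: VC-HIT | VC [12, 4, 14]
  [11] addr=0x1a blk=6 s=0: L1-HIT | VC [12, 4, 14]
  [12] addr=0x19 blk=6 s=0: L1-HIT | VC [12, 4, 14]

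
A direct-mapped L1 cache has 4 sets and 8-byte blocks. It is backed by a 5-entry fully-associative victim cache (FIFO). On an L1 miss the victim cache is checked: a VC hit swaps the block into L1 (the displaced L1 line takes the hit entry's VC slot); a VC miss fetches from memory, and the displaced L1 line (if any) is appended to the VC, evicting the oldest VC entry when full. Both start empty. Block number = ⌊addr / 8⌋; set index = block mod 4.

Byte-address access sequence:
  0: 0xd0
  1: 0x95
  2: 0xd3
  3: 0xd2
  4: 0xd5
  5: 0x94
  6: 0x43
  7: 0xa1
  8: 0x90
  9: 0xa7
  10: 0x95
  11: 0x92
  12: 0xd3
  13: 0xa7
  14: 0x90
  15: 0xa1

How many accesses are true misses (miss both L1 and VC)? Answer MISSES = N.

MISSES = 4

  [0] addr=0xd0 blk=26 s=2: MISS | VC []
  [1] addr=0x95 blk=18 s=2: MISS | VC [26]
  [2] addr=0xd3 blk=26 s=2: VC-HIT | VC [18]
  [3] addr=0xd2 blk=26 s=2: L1-HIT | VC [18]
  [4] addr=0xd5 blk=26 s=2: L1-HIT | VC [18]
  [5] addr=0x94 blk=18 s=2: VC-HIT | VC [26]
  [6] addr=0x43 blk=8 s=0: MISS | VC [26]
  [7] addr=0xa1 blk=20 s=0: MISS | VC [26, 8]
  [8] addr=0x90 blk=18 s=2: L1-HIT | VC [26, 8]
  [9] addr=0xa7 blk=20 s=0: L1-HIT | VC [26, 8]
  [10] addr=0x95 blk=18 s=2: L1-HIT | VC [26, 8]
  [11] addr=0x92 blk=18 s=2: L1-HIT | VC [26, 8]
  [12] addr=0xd3 blk=26 s=2: VC-HIT | VC [18, 8]
  [13] addr=0xa7 blk=20 s=0: L1-HIT | VC [18, 8]
  [14] addr=0x90 blk=18 s=2: VC-HIT | VC [26, 8]
  [15] addr=0xa1 blk=20 s=0: L1-HIT | VC [26, 8]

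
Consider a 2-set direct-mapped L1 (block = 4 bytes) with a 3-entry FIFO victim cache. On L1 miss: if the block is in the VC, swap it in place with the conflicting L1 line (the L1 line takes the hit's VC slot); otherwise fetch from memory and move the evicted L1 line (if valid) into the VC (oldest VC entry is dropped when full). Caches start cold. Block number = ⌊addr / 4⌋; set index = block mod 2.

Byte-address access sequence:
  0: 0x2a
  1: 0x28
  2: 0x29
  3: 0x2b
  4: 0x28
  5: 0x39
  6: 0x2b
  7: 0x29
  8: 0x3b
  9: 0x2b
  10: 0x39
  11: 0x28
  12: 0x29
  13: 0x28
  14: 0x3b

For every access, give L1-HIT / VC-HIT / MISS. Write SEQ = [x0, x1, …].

  [0] addr=0x2a blk=10 s=0: MISS | VC []
  [1] addr=0x28 blk=10 s=0: L1-HIT | VC []
  [2] addr=0x29 blk=10 s=0: L1-HIT | VC []
  [3] addr=0x2b blk=10 s=0: L1-HIT | VC []
  [4] addr=0x28 blk=10 s=0: L1-HIT | VC []
  [5] addr=0x39 blk=14 s=0: MISS | VC [10]
  [6] addr=0x2b blk=10 s=0: VC-HIT | VC [14]
  [7] addr=0x29 blk=10 s=0: L1-HIT | VC [14]
  [8] addr=0x3b blk=14 s=0: VC-HIT | VC [10]
  [9] addr=0x2b blk=10 s=0: VC-HIT | VC [14]
  [10] addr=0x39 blk=14 s=0: VC-HIT | VC [10]
  [11] addr=0x28 blk=10 s=0: VC-HIT | VC [14]
  [12] addr=0x29 blk=10 s=0: L1-HIT | VC [14]
  [13] addr=0x28 blk=10 s=0: L1-HIT | VC [14]
  [14] addr=0x3b blk=14 s=0: VC-HIT | VC [10]

SEQ = [MISS, L1-HIT, L1-HIT, L1-HIT, L1-HIT, MISS, VC-HIT, L1-HIT, VC-HIT, VC-HIT, VC-HIT, VC-HIT, L1-HIT, L1-HIT, VC-HIT]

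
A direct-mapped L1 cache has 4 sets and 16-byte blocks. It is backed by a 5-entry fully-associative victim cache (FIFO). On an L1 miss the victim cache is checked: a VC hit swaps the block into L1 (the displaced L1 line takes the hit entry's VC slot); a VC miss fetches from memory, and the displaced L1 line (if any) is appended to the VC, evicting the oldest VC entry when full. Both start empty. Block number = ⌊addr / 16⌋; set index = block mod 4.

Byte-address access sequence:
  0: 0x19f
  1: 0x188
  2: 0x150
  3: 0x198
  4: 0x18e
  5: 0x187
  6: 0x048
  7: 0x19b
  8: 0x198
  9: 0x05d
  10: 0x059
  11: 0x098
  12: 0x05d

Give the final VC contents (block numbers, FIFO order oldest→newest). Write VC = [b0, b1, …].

  [0] addr=0x19f blk=25 s=1: MISS | VC []
  [1] addr=0x188 blk=24 s=0: MISS | VC []
  [2] addr=0x150 blk=21 s=1: MISS | VC [25]
  [3] addr=0x198 blk=25 s=1: VC-HIT | VC [21]
  [4] addr=0x18e blk=24 s=0: L1-HIT | VC [21]
  [5] addr=0x187 blk=24 s=0: L1-HIT | VC [21]
  [6] addr=0x48 blk=4 s=0: MISS | VC [21, 24]
  [7] addr=0x19b blk=25 s=1: L1-HIT | VC [21, 24]
  [8] addr=0x198 blk=25 s=1: L1-HIT | VC [21, 24]
  [9] addr=0x5d blk=5 s=1: MISS | VC [21, 24, 25]
  [10] addr=0x59 blk=5 s=1: L1-HIT | VC [21, 24, 25]
  [11] addr=0x98 blk=9 s=1: MISS | VC [21, 24, 25, 5]
  [12] addr=0x5d blk=5 s=1: VC-HIT | VC [21, 24, 25, 9]

VC = [21, 24, 25, 9]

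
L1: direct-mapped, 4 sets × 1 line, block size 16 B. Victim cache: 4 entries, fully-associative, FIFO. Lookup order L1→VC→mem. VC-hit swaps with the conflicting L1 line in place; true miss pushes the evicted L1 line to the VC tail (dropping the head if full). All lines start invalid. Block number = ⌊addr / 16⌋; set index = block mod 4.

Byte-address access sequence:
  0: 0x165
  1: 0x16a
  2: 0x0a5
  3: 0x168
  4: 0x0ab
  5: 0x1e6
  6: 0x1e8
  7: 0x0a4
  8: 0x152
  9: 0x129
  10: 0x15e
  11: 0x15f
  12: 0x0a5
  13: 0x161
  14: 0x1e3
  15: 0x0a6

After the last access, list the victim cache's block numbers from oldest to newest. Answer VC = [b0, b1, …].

0: 0x165 (blk 22, set 2) → MISS  vc=[]
1: 0x16a (blk 22, set 2) → L1-HIT  vc=[]
2: 0xa5 (blk 10, set 2) → MISS  vc=[22]
3: 0x168 (blk 22, set 2) → VC-HIT  vc=[10]
4: 0xab (blk 10, set 2) → VC-HIT  vc=[22]
5: 0x1e6 (blk 30, set 2) → MISS  vc=[22, 10]
6: 0x1e8 (blk 30, set 2) → L1-HIT  vc=[22, 10]
7: 0xa4 (blk 10, set 2) → VC-HIT  vc=[22, 30]
8: 0x152 (blk 21, set 1) → MISS  vc=[22, 30]
9: 0x129 (blk 18, set 2) → MISS  vc=[22, 30, 10]
10: 0x15e (blk 21, set 1) → L1-HIT  vc=[22, 30, 10]
11: 0x15f (blk 21, set 1) → L1-HIT  vc=[22, 30, 10]
12: 0xa5 (blk 10, set 2) → VC-HIT  vc=[22, 30, 18]
13: 0x161 (blk 22, set 2) → VC-HIT  vc=[10, 30, 18]
14: 0x1e3 (blk 30, set 2) → VC-HIT  vc=[10, 22, 18]
15: 0xa6 (blk 10, set 2) → VC-HIT  vc=[30, 22, 18]

VC = [30, 22, 18]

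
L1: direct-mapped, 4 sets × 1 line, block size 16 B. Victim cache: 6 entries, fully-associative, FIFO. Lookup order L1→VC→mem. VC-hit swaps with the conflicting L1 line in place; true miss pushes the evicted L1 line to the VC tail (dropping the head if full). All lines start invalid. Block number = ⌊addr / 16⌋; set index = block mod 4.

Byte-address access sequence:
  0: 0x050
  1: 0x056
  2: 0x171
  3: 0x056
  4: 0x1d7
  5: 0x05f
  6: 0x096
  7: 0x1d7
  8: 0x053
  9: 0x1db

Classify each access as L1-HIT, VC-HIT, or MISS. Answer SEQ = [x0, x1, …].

SEQ = [MISS, L1-HIT, MISS, L1-HIT, MISS, VC-HIT, MISS, VC-HIT, VC-HIT, VC-HIT]

#0 0x50→b5/s1 MISS; vc=[]
#1 0x56→b5/s1 L1-HIT; vc=[]
#2 0x171→b23/s3 MISS; vc=[]
#3 0x56→b5/s1 L1-HIT; vc=[]
#4 0x1d7→b29/s1 MISS; vc=[5]
#5 0x5f→b5/s1 VC-HIT; vc=[29]
#6 0x96→b9/s1 MISS; vc=[29,5]
#7 0x1d7→b29/s1 VC-HIT; vc=[9,5]
#8 0x53→b5/s1 VC-HIT; vc=[9,29]
#9 0x1db→b29/s1 VC-HIT; vc=[9,5]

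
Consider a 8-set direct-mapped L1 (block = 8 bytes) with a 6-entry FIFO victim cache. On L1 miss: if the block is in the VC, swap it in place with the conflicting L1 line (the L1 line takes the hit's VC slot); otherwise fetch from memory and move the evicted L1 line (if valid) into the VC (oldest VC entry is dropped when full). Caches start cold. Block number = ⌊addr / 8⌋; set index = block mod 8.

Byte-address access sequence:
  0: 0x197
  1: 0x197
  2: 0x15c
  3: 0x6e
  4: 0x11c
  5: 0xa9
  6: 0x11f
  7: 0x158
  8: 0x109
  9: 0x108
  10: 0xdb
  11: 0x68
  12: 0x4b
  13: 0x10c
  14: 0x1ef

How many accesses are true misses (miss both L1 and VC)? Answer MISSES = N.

#0 0x197→b50/s2 MISS; vc=[]
#1 0x197→b50/s2 L1-HIT; vc=[]
#2 0x15c→b43/s3 MISS; vc=[]
#3 0x6e→b13/s5 MISS; vc=[]
#4 0x11c→b35/s3 MISS; vc=[43]
#5 0xa9→b21/s5 MISS; vc=[43,13]
#6 0x11f→b35/s3 L1-HIT; vc=[43,13]
#7 0x158→b43/s3 VC-HIT; vc=[35,13]
#8 0x109→b33/s1 MISS; vc=[35,13]
#9 0x108→b33/s1 L1-HIT; vc=[35,13]
#10 0xdb→b27/s3 MISS; vc=[35,13,43]
#11 0x68→b13/s5 VC-HIT; vc=[35,21,43]
#12 0x4b→b9/s1 MISS; vc=[35,21,43,33]
#13 0x10c→b33/s1 VC-HIT; vc=[35,21,43,9]
#14 0x1ef→b61/s5 MISS; vc=[35,21,43,9,13]

MISSES = 9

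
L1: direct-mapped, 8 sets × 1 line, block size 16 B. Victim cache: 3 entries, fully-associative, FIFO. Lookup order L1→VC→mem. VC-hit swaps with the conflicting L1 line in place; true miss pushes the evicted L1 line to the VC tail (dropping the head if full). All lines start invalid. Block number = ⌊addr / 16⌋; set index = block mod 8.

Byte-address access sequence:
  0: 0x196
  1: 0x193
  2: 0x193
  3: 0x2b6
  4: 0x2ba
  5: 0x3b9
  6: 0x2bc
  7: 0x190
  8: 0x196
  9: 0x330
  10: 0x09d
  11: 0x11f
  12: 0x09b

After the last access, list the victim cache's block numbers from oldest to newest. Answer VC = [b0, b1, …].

VC = [43, 25, 17]

  [0] addr=0x196 blk=25 s=1: MISS | VC []
  [1] addr=0x193 blk=25 s=1: L1-HIT | VC []
  [2] addr=0x193 blk=25 s=1: L1-HIT | VC []
  [3] addr=0x2b6 blk=43 s=3: MISS | VC []
  [4] addr=0x2ba blk=43 s=3: L1-HIT | VC []
  [5] addr=0x3b9 blk=59 s=3: MISS | VC [43]
  [6] addr=0x2bc blk=43 s=3: VC-HIT | VC [59]
  [7] addr=0x190 blk=25 s=1: L1-HIT | VC [59]
  [8] addr=0x196 blk=25 s=1: L1-HIT | VC [59]
  [9] addr=0x330 blk=51 s=3: MISS | VC [59, 43]
  [10] addr=0x9d blk=9 s=1: MISS | VC [59, 43, 25]
  [11] addr=0x11f blk=17 s=1: MISS | VC [43, 25, 9]
  [12] addr=0x9b blk=9 s=1: VC-HIT | VC [43, 25, 17]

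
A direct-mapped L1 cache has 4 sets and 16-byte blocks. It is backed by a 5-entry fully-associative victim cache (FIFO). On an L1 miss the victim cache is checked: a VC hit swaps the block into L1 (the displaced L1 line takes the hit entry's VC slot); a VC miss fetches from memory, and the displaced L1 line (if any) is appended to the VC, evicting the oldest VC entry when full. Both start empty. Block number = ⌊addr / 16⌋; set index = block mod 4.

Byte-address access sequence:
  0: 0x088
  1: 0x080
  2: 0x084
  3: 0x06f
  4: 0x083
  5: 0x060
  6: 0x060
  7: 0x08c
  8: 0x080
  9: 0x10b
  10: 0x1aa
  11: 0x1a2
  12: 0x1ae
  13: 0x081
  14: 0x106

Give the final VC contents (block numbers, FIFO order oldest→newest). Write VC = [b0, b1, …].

#0 0x88→b8/s0 MISS; vc=[]
#1 0x80→b8/s0 L1-HIT; vc=[]
#2 0x84→b8/s0 L1-HIT; vc=[]
#3 0x6f→b6/s2 MISS; vc=[]
#4 0x83→b8/s0 L1-HIT; vc=[]
#5 0x60→b6/s2 L1-HIT; vc=[]
#6 0x60→b6/s2 L1-HIT; vc=[]
#7 0x8c→b8/s0 L1-HIT; vc=[]
#8 0x80→b8/s0 L1-HIT; vc=[]
#9 0x10b→b16/s0 MISS; vc=[8]
#10 0x1aa→b26/s2 MISS; vc=[8,6]
#11 0x1a2→b26/s2 L1-HIT; vc=[8,6]
#12 0x1ae→b26/s2 L1-HIT; vc=[8,6]
#13 0x81→b8/s0 VC-HIT; vc=[16,6]
#14 0x106→b16/s0 VC-HIT; vc=[8,6]

VC = [8, 6]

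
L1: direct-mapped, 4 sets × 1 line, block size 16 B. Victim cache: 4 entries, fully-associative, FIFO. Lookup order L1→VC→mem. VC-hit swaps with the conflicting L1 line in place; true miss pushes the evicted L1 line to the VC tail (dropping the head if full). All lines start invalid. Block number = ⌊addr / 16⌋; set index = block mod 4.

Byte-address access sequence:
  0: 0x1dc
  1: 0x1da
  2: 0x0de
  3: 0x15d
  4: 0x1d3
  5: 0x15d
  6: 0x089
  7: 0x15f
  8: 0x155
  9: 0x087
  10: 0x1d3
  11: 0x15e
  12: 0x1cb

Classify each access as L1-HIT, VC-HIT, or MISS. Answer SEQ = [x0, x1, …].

#0 0x1dc→b29/s1 MISS; vc=[]
#1 0x1da→b29/s1 L1-HIT; vc=[]
#2 0xde→b13/s1 MISS; vc=[29]
#3 0x15d→b21/s1 MISS; vc=[29,13]
#4 0x1d3→b29/s1 VC-HIT; vc=[21,13]
#5 0x15d→b21/s1 VC-HIT; vc=[29,13]
#6 0x89→b8/s0 MISS; vc=[29,13]
#7 0x15f→b21/s1 L1-HIT; vc=[29,13]
#8 0x155→b21/s1 L1-HIT; vc=[29,13]
#9 0x87→b8/s0 L1-HIT; vc=[29,13]
#10 0x1d3→b29/s1 VC-HIT; vc=[21,13]
#11 0x15e→b21/s1 VC-HIT; vc=[29,13]
#12 0x1cb→b28/s0 MISS; vc=[29,13,8]

SEQ = [MISS, L1-HIT, MISS, MISS, VC-HIT, VC-HIT, MISS, L1-HIT, L1-HIT, L1-HIT, VC-HIT, VC-HIT, MISS]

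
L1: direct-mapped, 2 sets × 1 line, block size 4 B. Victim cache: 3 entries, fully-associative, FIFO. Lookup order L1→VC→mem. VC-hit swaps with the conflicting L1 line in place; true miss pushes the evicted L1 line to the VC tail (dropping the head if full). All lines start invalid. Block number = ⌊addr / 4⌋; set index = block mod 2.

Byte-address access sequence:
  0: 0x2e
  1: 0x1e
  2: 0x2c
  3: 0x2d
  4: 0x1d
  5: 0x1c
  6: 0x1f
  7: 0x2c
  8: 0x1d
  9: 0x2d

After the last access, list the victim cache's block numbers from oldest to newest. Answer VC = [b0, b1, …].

0: 0x2e (blk 11, set 1) → MISS  vc=[]
1: 0x1e (blk 7, set 1) → MISS  vc=[11]
2: 0x2c (blk 11, set 1) → VC-HIT  vc=[7]
3: 0x2d (blk 11, set 1) → L1-HIT  vc=[7]
4: 0x1d (blk 7, set 1) → VC-HIT  vc=[11]
5: 0x1c (blk 7, set 1) → L1-HIT  vc=[11]
6: 0x1f (blk 7, set 1) → L1-HIT  vc=[11]
7: 0x2c (blk 11, set 1) → VC-HIT  vc=[7]
8: 0x1d (blk 7, set 1) → VC-HIT  vc=[11]
9: 0x2d (blk 11, set 1) → VC-HIT  vc=[7]

VC = [7]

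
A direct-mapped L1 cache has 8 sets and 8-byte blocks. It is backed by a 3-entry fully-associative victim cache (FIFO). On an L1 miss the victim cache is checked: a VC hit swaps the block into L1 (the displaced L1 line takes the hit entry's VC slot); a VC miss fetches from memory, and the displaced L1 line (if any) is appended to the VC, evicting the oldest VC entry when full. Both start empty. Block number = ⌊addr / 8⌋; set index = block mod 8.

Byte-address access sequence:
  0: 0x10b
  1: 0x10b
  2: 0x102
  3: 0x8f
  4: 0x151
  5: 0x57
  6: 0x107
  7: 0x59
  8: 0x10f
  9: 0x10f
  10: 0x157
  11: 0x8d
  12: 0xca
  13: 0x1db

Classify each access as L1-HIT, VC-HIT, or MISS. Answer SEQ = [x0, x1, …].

0: 0x10b (blk 33, set 1) → MISS  vc=[]
1: 0x10b (blk 33, set 1) → L1-HIT  vc=[]
2: 0x102 (blk 32, set 0) → MISS  vc=[]
3: 0x8f (blk 17, set 1) → MISS  vc=[33]
4: 0x151 (blk 42, set 2) → MISS  vc=[33]
5: 0x57 (blk 10, set 2) → MISS  vc=[33, 42]
6: 0x107 (blk 32, set 0) → L1-HIT  vc=[33, 42]
7: 0x59 (blk 11, set 3) → MISS  vc=[33, 42]
8: 0x10f (blk 33, set 1) → VC-HIT  vc=[17, 42]
9: 0x10f (blk 33, set 1) → L1-HIT  vc=[17, 42]
10: 0x157 (blk 42, set 2) → VC-HIT  vc=[17, 10]
11: 0x8d (blk 17, set 1) → VC-HIT  vc=[33, 10]
12: 0xca (blk 25, set 1) → MISS  vc=[33, 10, 17]
13: 0x1db (blk 59, set 3) → MISS  vc=[10, 17, 11]

SEQ = [MISS, L1-HIT, MISS, MISS, MISS, MISS, L1-HIT, MISS, VC-HIT, L1-HIT, VC-HIT, VC-HIT, MISS, MISS]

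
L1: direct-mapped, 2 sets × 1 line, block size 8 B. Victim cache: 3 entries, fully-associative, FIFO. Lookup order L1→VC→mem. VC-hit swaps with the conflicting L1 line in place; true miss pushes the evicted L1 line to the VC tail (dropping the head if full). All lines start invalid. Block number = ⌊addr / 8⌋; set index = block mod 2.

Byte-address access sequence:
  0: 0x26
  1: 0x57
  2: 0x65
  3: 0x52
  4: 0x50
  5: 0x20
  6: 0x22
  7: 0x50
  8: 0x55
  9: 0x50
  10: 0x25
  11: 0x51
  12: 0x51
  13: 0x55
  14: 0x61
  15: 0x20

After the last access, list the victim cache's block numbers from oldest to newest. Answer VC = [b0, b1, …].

VC = [12, 10]

0: 0x26 (blk 4, set 0) → MISS  vc=[]
1: 0x57 (blk 10, set 0) → MISS  vc=[4]
2: 0x65 (blk 12, set 0) → MISS  vc=[4, 10]
3: 0x52 (blk 10, set 0) → VC-HIT  vc=[4, 12]
4: 0x50 (blk 10, set 0) → L1-HIT  vc=[4, 12]
5: 0x20 (blk 4, set 0) → VC-HIT  vc=[10, 12]
6: 0x22 (blk 4, set 0) → L1-HIT  vc=[10, 12]
7: 0x50 (blk 10, set 0) → VC-HIT  vc=[4, 12]
8: 0x55 (blk 10, set 0) → L1-HIT  vc=[4, 12]
9: 0x50 (blk 10, set 0) → L1-HIT  vc=[4, 12]
10: 0x25 (blk 4, set 0) → VC-HIT  vc=[10, 12]
11: 0x51 (blk 10, set 0) → VC-HIT  vc=[4, 12]
12: 0x51 (blk 10, set 0) → L1-HIT  vc=[4, 12]
13: 0x55 (blk 10, set 0) → L1-HIT  vc=[4, 12]
14: 0x61 (blk 12, set 0) → VC-HIT  vc=[4, 10]
15: 0x20 (blk 4, set 0) → VC-HIT  vc=[12, 10]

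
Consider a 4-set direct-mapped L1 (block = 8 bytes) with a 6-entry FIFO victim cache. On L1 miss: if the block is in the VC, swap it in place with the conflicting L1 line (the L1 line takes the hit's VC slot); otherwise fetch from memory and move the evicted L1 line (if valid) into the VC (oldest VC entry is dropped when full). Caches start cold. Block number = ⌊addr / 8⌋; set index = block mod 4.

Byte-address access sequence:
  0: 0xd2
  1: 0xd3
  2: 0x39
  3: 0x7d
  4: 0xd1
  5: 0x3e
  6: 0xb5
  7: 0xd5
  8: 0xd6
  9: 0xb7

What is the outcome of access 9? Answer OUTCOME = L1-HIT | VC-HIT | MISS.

  [0] addr=0xd2 blk=26 s=2: MISS | VC []
  [1] addr=0xd3 blk=26 s=2: L1-HIT | VC []
  [2] addr=0x39 blk=7 s=3: MISS | VC []
  [3] addr=0x7d blk=15 s=3: MISS | VC [7]
  [4] addr=0xd1 blk=26 s=2: L1-HIT | VC [7]
  [5] addr=0x3e blk=7 s=3: VC-HIT | VC [15]
  [6] addr=0xb5 blk=22 s=2: MISS | VC [15, 26]
  [7] addr=0xd5 blk=26 s=2: VC-HIT | VC [15, 22]
  [8] addr=0xd6 blk=26 s=2: L1-HIT | VC [15, 22]
  [9] addr=0xb7 blk=22 s=2: VC-HIT | VC [15, 26]

OUTCOME = VC-HIT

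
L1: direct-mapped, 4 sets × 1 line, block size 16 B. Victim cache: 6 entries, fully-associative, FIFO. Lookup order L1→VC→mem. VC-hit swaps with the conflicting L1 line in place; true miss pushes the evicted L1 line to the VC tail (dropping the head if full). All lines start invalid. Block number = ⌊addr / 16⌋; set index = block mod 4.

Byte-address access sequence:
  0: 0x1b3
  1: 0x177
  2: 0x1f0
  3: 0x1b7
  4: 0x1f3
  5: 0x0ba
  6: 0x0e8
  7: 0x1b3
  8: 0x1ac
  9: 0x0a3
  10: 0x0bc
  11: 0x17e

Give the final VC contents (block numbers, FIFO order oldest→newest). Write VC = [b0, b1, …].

VC = [27, 11, 31, 14, 26]

0: 0x1b3 (blk 27, set 3) → MISS  vc=[]
1: 0x177 (blk 23, set 3) → MISS  vc=[27]
2: 0x1f0 (blk 31, set 3) → MISS  vc=[27, 23]
3: 0x1b7 (blk 27, set 3) → VC-HIT  vc=[31, 23]
4: 0x1f3 (blk 31, set 3) → VC-HIT  vc=[27, 23]
5: 0xba (blk 11, set 3) → MISS  vc=[27, 23, 31]
6: 0xe8 (blk 14, set 2) → MISS  vc=[27, 23, 31]
7: 0x1b3 (blk 27, set 3) → VC-HIT  vc=[11, 23, 31]
8: 0x1ac (blk 26, set 2) → MISS  vc=[11, 23, 31, 14]
9: 0xa3 (blk 10, set 2) → MISS  vc=[11, 23, 31, 14, 26]
10: 0xbc (blk 11, set 3) → VC-HIT  vc=[27, 23, 31, 14, 26]
11: 0x17e (blk 23, set 3) → VC-HIT  vc=[27, 11, 31, 14, 26]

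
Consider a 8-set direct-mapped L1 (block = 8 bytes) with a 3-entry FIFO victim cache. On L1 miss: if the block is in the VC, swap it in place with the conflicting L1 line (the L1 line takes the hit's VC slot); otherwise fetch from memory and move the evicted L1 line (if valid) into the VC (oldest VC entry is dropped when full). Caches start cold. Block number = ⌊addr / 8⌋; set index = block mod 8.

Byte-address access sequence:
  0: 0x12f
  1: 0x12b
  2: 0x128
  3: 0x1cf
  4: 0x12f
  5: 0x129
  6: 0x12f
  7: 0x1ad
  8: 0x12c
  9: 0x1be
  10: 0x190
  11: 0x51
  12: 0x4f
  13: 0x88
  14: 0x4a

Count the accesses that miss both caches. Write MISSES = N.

MISSES = 8

  [0] addr=0x12f blk=37 s=5: MISS | VC []
  [1] addr=0x12b blk=37 s=5: L1-HIT | VC []
  [2] addr=0x128 blk=37 s=5: L1-HIT | VC []
  [3] addr=0x1cf blk=57 s=1: MISS | VC []
  [4] addr=0x12f blk=37 s=5: L1-HIT | VC []
  [5] addr=0x129 blk=37 s=5: L1-HIT | VC []
  [6] addr=0x12f blk=37 s=5: L1-HIT | VC []
  [7] addr=0x1ad blk=53 s=5: MISS | VC [37]
  [8] addr=0x12c blk=37 s=5: VC-HIT | VC [53]
  [9] addr=0x1be blk=55 s=7: MISS | VC [53]
  [10] addr=0x190 blk=50 s=2: MISS | VC [53]
  [11] addr=0x51 blk=10 s=2: MISS | VC [53, 50]
  [12] addr=0x4f blk=9 s=1: MISS | VC [53, 50, 57]
  [13] addr=0x88 blk=17 s=1: MISS | VC [50, 57, 9]
  [14] addr=0x4a blk=9 s=1: VC-HIT | VC [50, 57, 17]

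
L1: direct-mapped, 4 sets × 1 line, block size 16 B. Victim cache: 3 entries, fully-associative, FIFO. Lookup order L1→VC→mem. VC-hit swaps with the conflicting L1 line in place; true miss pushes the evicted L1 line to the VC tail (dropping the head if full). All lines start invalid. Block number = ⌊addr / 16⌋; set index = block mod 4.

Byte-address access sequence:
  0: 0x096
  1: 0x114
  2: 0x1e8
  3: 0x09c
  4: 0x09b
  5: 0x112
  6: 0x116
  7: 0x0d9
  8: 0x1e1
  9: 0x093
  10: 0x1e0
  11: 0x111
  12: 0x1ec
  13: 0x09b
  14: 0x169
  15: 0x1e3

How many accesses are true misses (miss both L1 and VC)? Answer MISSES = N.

MISSES = 5

#0 0x96→b9/s1 MISS; vc=[]
#1 0x114→b17/s1 MISS; vc=[9]
#2 0x1e8→b30/s2 MISS; vc=[9]
#3 0x9c→b9/s1 VC-HIT; vc=[17]
#4 0x9b→b9/s1 L1-HIT; vc=[17]
#5 0x112→b17/s1 VC-HIT; vc=[9]
#6 0x116→b17/s1 L1-HIT; vc=[9]
#7 0xd9→b13/s1 MISS; vc=[9,17]
#8 0x1e1→b30/s2 L1-HIT; vc=[9,17]
#9 0x93→b9/s1 VC-HIT; vc=[13,17]
#10 0x1e0→b30/s2 L1-HIT; vc=[13,17]
#11 0x111→b17/s1 VC-HIT; vc=[13,9]
#12 0x1ec→b30/s2 L1-HIT; vc=[13,9]
#13 0x9b→b9/s1 VC-HIT; vc=[13,17]
#14 0x169→b22/s2 MISS; vc=[13,17,30]
#15 0x1e3→b30/s2 VC-HIT; vc=[13,17,22]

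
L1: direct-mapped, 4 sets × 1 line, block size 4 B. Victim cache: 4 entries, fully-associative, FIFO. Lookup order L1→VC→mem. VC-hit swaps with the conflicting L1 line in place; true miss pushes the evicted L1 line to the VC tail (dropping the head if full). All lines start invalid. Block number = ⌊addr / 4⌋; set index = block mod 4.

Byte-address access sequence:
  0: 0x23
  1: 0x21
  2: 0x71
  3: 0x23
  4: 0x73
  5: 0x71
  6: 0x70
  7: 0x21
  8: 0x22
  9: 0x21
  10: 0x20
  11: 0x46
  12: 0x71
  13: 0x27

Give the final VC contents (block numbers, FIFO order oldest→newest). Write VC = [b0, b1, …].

VC = [8, 17]

0: 0x23 (blk 8, set 0) → MISS  vc=[]
1: 0x21 (blk 8, set 0) → L1-HIT  vc=[]
2: 0x71 (blk 28, set 0) → MISS  vc=[8]
3: 0x23 (blk 8, set 0) → VC-HIT  vc=[28]
4: 0x73 (blk 28, set 0) → VC-HIT  vc=[8]
5: 0x71 (blk 28, set 0) → L1-HIT  vc=[8]
6: 0x70 (blk 28, set 0) → L1-HIT  vc=[8]
7: 0x21 (blk 8, set 0) → VC-HIT  vc=[28]
8: 0x22 (blk 8, set 0) → L1-HIT  vc=[28]
9: 0x21 (blk 8, set 0) → L1-HIT  vc=[28]
10: 0x20 (blk 8, set 0) → L1-HIT  vc=[28]
11: 0x46 (blk 17, set 1) → MISS  vc=[28]
12: 0x71 (blk 28, set 0) → VC-HIT  vc=[8]
13: 0x27 (blk 9, set 1) → MISS  vc=[8, 17]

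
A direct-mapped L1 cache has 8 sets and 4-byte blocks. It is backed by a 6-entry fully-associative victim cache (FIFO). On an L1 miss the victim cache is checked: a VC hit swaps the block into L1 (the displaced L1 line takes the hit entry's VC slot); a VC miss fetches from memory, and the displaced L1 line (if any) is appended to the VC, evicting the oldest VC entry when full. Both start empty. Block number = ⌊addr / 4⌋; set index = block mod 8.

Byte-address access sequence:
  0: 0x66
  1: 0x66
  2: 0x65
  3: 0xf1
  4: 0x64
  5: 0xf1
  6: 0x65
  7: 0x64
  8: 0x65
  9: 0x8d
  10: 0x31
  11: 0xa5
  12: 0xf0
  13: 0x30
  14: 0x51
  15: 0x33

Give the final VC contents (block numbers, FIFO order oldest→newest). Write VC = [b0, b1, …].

VC = [60, 25, 20]

#0 0x66→b25/s1 MISS; vc=[]
#1 0x66→b25/s1 L1-HIT; vc=[]
#2 0x65→b25/s1 L1-HIT; vc=[]
#3 0xf1→b60/s4 MISS; vc=[]
#4 0x64→b25/s1 L1-HIT; vc=[]
#5 0xf1→b60/s4 L1-HIT; vc=[]
#6 0x65→b25/s1 L1-HIT; vc=[]
#7 0x64→b25/s1 L1-HIT; vc=[]
#8 0x65→b25/s1 L1-HIT; vc=[]
#9 0x8d→b35/s3 MISS; vc=[]
#10 0x31→b12/s4 MISS; vc=[60]
#11 0xa5→b41/s1 MISS; vc=[60,25]
#12 0xf0→b60/s4 VC-HIT; vc=[12,25]
#13 0x30→b12/s4 VC-HIT; vc=[60,25]
#14 0x51→b20/s4 MISS; vc=[60,25,12]
#15 0x33→b12/s4 VC-HIT; vc=[60,25,20]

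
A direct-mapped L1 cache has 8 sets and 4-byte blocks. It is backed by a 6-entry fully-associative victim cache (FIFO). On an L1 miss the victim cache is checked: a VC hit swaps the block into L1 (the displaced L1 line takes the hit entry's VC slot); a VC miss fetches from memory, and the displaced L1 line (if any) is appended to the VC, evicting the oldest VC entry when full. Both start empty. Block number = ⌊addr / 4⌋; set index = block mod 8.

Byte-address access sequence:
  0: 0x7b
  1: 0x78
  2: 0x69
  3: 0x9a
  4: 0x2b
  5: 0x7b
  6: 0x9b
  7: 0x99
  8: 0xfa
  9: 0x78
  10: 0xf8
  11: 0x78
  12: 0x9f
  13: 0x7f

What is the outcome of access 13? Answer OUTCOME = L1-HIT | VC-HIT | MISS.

#0 0x7b→b30/s6 MISS; vc=[]
#1 0x78→b30/s6 L1-HIT; vc=[]
#2 0x69→b26/s2 MISS; vc=[]
#3 0x9a→b38/s6 MISS; vc=[30]
#4 0x2b→b10/s2 MISS; vc=[30,26]
#5 0x7b→b30/s6 VC-HIT; vc=[38,26]
#6 0x9b→b38/s6 VC-HIT; vc=[30,26]
#7 0x99→b38/s6 L1-HIT; vc=[30,26]
#8 0xfa→b62/s6 MISS; vc=[30,26,38]
#9 0x78→b30/s6 VC-HIT; vc=[62,26,38]
#10 0xf8→b62/s6 VC-HIT; vc=[30,26,38]
#11 0x78→b30/s6 VC-HIT; vc=[62,26,38]
#12 0x9f→b39/s7 MISS; vc=[62,26,38]
#13 0x7f→b31/s7 MISS; vc=[62,26,38,39]

OUTCOME = MISS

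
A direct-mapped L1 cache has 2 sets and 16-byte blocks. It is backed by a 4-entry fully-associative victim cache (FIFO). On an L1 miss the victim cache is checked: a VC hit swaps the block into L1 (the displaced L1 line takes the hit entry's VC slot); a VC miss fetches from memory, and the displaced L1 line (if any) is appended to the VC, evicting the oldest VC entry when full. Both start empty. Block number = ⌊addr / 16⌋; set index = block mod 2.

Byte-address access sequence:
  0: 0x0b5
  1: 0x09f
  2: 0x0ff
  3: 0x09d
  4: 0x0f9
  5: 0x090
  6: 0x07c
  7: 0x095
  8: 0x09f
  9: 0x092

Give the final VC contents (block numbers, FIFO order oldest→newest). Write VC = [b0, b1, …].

#0 0xb5→b11/s1 MISS; vc=[]
#1 0x9f→b9/s1 MISS; vc=[11]
#2 0xff→b15/s1 MISS; vc=[11,9]
#3 0x9d→b9/s1 VC-HIT; vc=[11,15]
#4 0xf9→b15/s1 VC-HIT; vc=[11,9]
#5 0x90→b9/s1 VC-HIT; vc=[11,15]
#6 0x7c→b7/s1 MISS; vc=[11,15,9]
#7 0x95→b9/s1 VC-HIT; vc=[11,15,7]
#8 0x9f→b9/s1 L1-HIT; vc=[11,15,7]
#9 0x92→b9/s1 L1-HIT; vc=[11,15,7]

VC = [11, 15, 7]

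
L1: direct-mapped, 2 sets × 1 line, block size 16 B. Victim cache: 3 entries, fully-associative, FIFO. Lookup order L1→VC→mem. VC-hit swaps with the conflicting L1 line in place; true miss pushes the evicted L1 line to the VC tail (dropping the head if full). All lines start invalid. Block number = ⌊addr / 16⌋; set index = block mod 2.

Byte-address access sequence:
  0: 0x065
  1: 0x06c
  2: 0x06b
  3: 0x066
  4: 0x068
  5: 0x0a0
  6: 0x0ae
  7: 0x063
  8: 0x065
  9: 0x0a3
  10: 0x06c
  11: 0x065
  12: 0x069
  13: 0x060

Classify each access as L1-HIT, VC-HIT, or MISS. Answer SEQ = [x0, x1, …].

#0 0x65→b6/s0 MISS; vc=[]
#1 0x6c→b6/s0 L1-HIT; vc=[]
#2 0x6b→b6/s0 L1-HIT; vc=[]
#3 0x66→b6/s0 L1-HIT; vc=[]
#4 0x68→b6/s0 L1-HIT; vc=[]
#5 0xa0→b10/s0 MISS; vc=[6]
#6 0xae→b10/s0 L1-HIT; vc=[6]
#7 0x63→b6/s0 VC-HIT; vc=[10]
#8 0x65→b6/s0 L1-HIT; vc=[10]
#9 0xa3→b10/s0 VC-HIT; vc=[6]
#10 0x6c→b6/s0 VC-HIT; vc=[10]
#11 0x65→b6/s0 L1-HIT; vc=[10]
#12 0x69→b6/s0 L1-HIT; vc=[10]
#13 0x60→b6/s0 L1-HIT; vc=[10]

SEQ = [MISS, L1-HIT, L1-HIT, L1-HIT, L1-HIT, MISS, L1-HIT, VC-HIT, L1-HIT, VC-HIT, VC-HIT, L1-HIT, L1-HIT, L1-HIT]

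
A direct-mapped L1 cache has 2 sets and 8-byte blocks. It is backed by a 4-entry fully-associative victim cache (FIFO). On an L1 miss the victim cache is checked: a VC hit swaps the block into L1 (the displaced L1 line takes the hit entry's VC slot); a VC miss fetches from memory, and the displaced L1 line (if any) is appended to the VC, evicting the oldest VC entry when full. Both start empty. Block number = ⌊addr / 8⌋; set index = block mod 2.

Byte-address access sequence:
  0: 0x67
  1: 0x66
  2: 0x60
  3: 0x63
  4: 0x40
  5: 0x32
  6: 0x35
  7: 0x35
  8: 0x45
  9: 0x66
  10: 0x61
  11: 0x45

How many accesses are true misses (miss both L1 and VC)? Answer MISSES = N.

  [0] addr=0x67 blk=12 s=0: MISS | VC []
  [1] addr=0x66 blk=12 s=0: L1-HIT | VC []
  [2] addr=0x60 blk=12 s=0: L1-HIT | VC []
  [3] addr=0x63 blk=12 s=0: L1-HIT | VC []
  [4] addr=0x40 blk=8 s=0: MISS | VC [12]
  [5] addr=0x32 blk=6 s=0: MISS | VC [12, 8]
  [6] addr=0x35 blk=6 s=0: L1-HIT | VC [12, 8]
  [7] addr=0x35 blk=6 s=0: L1-HIT | VC [12, 8]
  [8] addr=0x45 blk=8 s=0: VC-HIT | VC [12, 6]
  [9] addr=0x66 blk=12 s=0: VC-HIT | VC [8, 6]
  [10] addr=0x61 blk=12 s=0: L1-HIT | VC [8, 6]
  [11] addr=0x45 blk=8 s=0: VC-HIT | VC [12, 6]

MISSES = 3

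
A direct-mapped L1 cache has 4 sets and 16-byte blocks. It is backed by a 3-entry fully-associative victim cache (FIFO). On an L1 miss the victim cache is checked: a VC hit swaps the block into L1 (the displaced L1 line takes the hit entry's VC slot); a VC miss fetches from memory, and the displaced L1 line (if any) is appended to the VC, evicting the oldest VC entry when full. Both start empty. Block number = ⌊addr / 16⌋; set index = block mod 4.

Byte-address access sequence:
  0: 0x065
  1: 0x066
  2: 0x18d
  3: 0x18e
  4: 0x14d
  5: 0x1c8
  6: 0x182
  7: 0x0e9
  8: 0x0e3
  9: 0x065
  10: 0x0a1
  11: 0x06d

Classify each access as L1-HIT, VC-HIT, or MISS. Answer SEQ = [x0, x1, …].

  [0] addr=0x65 blk=6 s=2: MISS | VC []
  [1] addr=0x66 blk=6 s=2: L1-HIT | VC []
  [2] addr=0x18d blk=24 s=0: MISS | VC []
  [3] addr=0x18e blk=24 s=0: L1-HIT | VC []
  [4] addr=0x14d blk=20 s=0: MISS | VC [24]
  [5] addr=0x1c8 blk=28 s=0: MISS | VC [24, 20]
  [6] addr=0x182 blk=24 s=0: VC-HIT | VC [28, 20]
  [7] addr=0xe9 blk=14 s=2: MISS | VC [28, 20, 6]
  [8] addr=0xe3 blk=14 s=2: L1-HIT | VC [28, 20, 6]
  [9] addr=0x65 blk=6 s=2: VC-HIT | VC [28, 20, 14]
  [10] addr=0xa1 blk=10 s=2: MISS | VC [20, 14, 6]
  [11] addr=0x6d blk=6 s=2: VC-HIT | VC [20, 14, 10]

SEQ = [MISS, L1-HIT, MISS, L1-HIT, MISS, MISS, VC-HIT, MISS, L1-HIT, VC-HIT, MISS, VC-HIT]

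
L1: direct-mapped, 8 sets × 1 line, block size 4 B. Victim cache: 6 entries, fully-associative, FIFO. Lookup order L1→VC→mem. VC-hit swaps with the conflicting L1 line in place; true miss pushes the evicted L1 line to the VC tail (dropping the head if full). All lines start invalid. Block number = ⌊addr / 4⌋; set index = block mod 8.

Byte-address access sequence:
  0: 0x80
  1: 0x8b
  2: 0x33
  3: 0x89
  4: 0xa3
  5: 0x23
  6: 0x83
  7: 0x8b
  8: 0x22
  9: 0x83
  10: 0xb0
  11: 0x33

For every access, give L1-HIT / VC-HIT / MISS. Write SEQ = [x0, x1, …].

0: 0x80 (blk 32, set 0) → MISS  vc=[]
1: 0x8b (blk 34, set 2) → MISS  vc=[]
2: 0x33 (blk 12, set 4) → MISS  vc=[]
3: 0x89 (blk 34, set 2) → L1-HIT  vc=[]
4: 0xa3 (blk 40, set 0) → MISS  vc=[32]
5: 0x23 (blk 8, set 0) → MISS  vc=[32, 40]
6: 0x83 (blk 32, set 0) → VC-HIT  vc=[8, 40]
7: 0x8b (blk 34, set 2) → L1-HIT  vc=[8, 40]
8: 0x22 (blk 8, set 0) → VC-HIT  vc=[32, 40]
9: 0x83 (blk 32, set 0) → VC-HIT  vc=[8, 40]
10: 0xb0 (blk 44, set 4) → MISS  vc=[8, 40, 12]
11: 0x33 (blk 12, set 4) → VC-HIT  vc=[8, 40, 44]

SEQ = [MISS, MISS, MISS, L1-HIT, MISS, MISS, VC-HIT, L1-HIT, VC-HIT, VC-HIT, MISS, VC-HIT]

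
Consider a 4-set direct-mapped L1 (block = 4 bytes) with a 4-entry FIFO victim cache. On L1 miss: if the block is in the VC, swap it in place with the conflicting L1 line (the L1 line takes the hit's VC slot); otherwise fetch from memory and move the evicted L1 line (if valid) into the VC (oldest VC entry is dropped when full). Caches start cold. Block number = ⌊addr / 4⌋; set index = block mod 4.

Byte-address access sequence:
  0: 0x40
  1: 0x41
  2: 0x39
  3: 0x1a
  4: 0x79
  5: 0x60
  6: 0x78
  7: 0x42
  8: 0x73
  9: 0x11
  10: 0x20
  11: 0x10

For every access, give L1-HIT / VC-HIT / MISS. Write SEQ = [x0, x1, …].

SEQ = [MISS, L1-HIT, MISS, MISS, MISS, MISS, L1-HIT, VC-HIT, MISS, MISS, MISS, VC-HIT]

0: 0x40 (blk 16, set 0) → MISS  vc=[]
1: 0x41 (blk 16, set 0) → L1-HIT  vc=[]
2: 0x39 (blk 14, set 2) → MISS  vc=[]
3: 0x1a (blk 6, set 2) → MISS  vc=[14]
4: 0x79 (blk 30, set 2) → MISS  vc=[14, 6]
5: 0x60 (blk 24, set 0) → MISS  vc=[14, 6, 16]
6: 0x78 (blk 30, set 2) → L1-HIT  vc=[14, 6, 16]
7: 0x42 (blk 16, set 0) → VC-HIT  vc=[14, 6, 24]
8: 0x73 (blk 28, set 0) → MISS  vc=[14, 6, 24, 16]
9: 0x11 (blk 4, set 0) → MISS  vc=[6, 24, 16, 28]
10: 0x20 (blk 8, set 0) → MISS  vc=[24, 16, 28, 4]
11: 0x10 (blk 4, set 0) → VC-HIT  vc=[24, 16, 28, 8]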